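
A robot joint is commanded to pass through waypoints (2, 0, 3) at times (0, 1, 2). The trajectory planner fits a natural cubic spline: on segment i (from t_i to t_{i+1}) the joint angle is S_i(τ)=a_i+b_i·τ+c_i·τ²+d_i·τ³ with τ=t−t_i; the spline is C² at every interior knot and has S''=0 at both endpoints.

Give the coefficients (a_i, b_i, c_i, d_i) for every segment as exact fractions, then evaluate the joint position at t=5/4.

  seg 0: a=2 b=-13/4 c=0 d=5/4
  seg 1: a=0 b=1/2 c=15/4 d=-5/4
S(5/4) = 87/256

Δ: Δ0=-2, Δ1=3
row 1: diag=4, rhs=30; c'=1/4, d'=15/2
back: M1=15/2
M: M0=0, M1=15/2, M2=0
seg 0: a=2, c=M0/2=0, d=(M1−M0)/(6·1)=5/4, b=Δ0−h0·(2M0+M1)/6=-13/4
seg 1: a=0, c=M1/2=15/4, d=(M2−M1)/(6·1)=-5/4, b=Δ1−h1·(2M1+M2)/6=1/2
t_q=5/4 → seg 1, τ=1/4; S=0+1/2·τ+15/4·τ²+-5/4·τ³=87/256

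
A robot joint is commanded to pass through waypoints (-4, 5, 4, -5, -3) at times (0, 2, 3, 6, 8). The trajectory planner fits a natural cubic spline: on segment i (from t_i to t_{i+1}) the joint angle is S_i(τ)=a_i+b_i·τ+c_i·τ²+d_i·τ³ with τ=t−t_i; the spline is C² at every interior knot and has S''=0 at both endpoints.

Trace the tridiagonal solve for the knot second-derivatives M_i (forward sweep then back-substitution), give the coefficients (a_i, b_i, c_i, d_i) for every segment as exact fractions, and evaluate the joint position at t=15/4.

Δ: Δ0=9/2, Δ1=-1, Δ2=-3, Δ3=1
row 1: diag=6, rhs=-33; c'=1/6, d'=-11/2
row 2: denom=8−1·1/6=47/6; d'=(-12−1·-11/2)/(47/6)=-39/47
row 3: denom=10−3·18/47=416/47; d'=(24−3·-39/47)/(416/47)=1245/416
back: M3=1245/416
back: M2=-39/47−18/47·1245/416=-411/208
back: M1=-11/2−1/6·-411/208=-2151/416
M: M0=0, M1=-2151/416, M2=-411/208, M3=1245/416, M4=0
seg 0: a=-4, c=M0/2=0, d=(M1−M0)/(6·2)=-717/1664, b=Δ0−h0·(2M0+M1)/6=2589/416
seg 1: a=5, c=M1/2=-2151/832, d=(M2−M1)/(6·1)=443/832, b=Δ1−h1·(2M1+M2)/6=219/208
seg 2: a=4, c=M2/2=-411/416, d=(M3−M2)/(6·3)=53/192, b=Δ2−h2·(2M2+M3)/6=-2097/832
seg 3: a=-5, c=M3/2=1245/832, d=(M4−M3)/(6·2)=-415/1664, b=Δ3−h3·(2M3+M4)/6=-207/208
t_q=15/4 → seg 2, τ=3/4; S=4+-2097/832·τ+-411/416·τ²+53/192·τ³=88945/53248

  seg 0: a=-4 b=2589/416 c=0 d=-717/1664
  seg 1: a=5 b=219/208 c=-2151/832 d=443/832
  seg 2: a=4 b=-2097/832 c=-411/416 d=53/192
  seg 3: a=-5 b=-207/208 c=1245/832 d=-415/1664
S(15/4) = 88945/53248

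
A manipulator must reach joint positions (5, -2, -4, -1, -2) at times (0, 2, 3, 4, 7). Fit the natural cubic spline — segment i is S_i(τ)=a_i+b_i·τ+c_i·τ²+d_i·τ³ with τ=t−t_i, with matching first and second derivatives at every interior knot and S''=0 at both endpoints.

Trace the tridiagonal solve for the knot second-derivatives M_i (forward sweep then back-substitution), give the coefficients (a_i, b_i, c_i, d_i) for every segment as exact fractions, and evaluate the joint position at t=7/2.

Δ: Δ0=-7/2, Δ1=-2, Δ2=3, Δ3=-1/3
row 1: diag=6, rhs=9; c'=1/6, d'=3/2
row 2: denom=4−1·1/6=23/6; d'=(30−1·3/2)/(23/6)=171/23
row 3: denom=8−1·6/23=178/23; d'=(-20−1·171/23)/(178/23)=-631/178
back: M3=-631/178
back: M2=171/23−6/23·-631/178=744/89
back: M1=3/2−1/6·744/89=19/178
M: M0=0, M1=19/178, M2=744/89, M3=-631/178, M4=0
seg 0: a=5, c=M0/2=0, d=(M1−M0)/(6·2)=19/2136, b=Δ0−h0·(2M0+M1)/6=-944/267
seg 1: a=-2, c=M1/2=19/356, d=(M2−M1)/(6·1)=1469/1068, b=Δ1−h1·(2M1+M2)/6=-1831/534
seg 2: a=-4, c=M2/2=372/89, d=(M3−M2)/(6·1)=-2119/1068, b=Δ2−h2·(2M2+M3)/6=859/1068
seg 3: a=-1, c=M3/2=-631/356, d=(M4−M3)/(6·3)=631/3204, b=Δ3−h3·(2M3+M4)/6=1715/534
t_q=7/2 → seg 2, τ=1/2; S=-4+859/1068·τ+372/89·τ²+-2119/1068·τ³=-7977/2848

  seg 0: a=5 b=-944/267 c=0 d=19/2136
  seg 1: a=-2 b=-1831/534 c=19/356 d=1469/1068
  seg 2: a=-4 b=859/1068 c=372/89 d=-2119/1068
  seg 3: a=-1 b=1715/534 c=-631/356 d=631/3204
S(7/2) = -7977/2848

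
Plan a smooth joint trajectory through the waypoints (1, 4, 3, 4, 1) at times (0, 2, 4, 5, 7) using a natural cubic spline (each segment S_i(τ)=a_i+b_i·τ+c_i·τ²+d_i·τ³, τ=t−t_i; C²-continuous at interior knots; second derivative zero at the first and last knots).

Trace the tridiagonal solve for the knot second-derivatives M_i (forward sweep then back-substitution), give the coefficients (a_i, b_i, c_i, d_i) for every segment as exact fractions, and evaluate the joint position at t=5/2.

Δ: Δ0=3/2, Δ1=-1/2, Δ2=1, Δ3=-3/2
row 1: diag=8, rhs=-12; c'=1/4, d'=-3/2
row 2: denom=6−2·1/4=11/2; d'=(9−2·-3/2)/(11/2)=24/11
row 3: denom=6−1·2/11=64/11; d'=(-15−1·24/11)/(64/11)=-189/64
back: M3=-189/64
back: M2=24/11−2/11·-189/64=87/32
back: M1=-3/2−1/4·87/32=-279/128
M: M0=0, M1=-279/128, M2=87/32, M3=-189/64, M4=0
seg 0: a=1, c=M0/2=0, d=(M1−M0)/(6·2)=-93/512, b=Δ0−h0·(2M0+M1)/6=285/128
seg 1: a=4, c=M1/2=-279/256, d=(M2−M1)/(6·2)=209/512, b=Δ1−h1·(2M1+M2)/6=3/64
seg 2: a=3, c=M2/2=87/64, d=(M3−M2)/(6·1)=-121/128, b=Δ2−h2·(2M2+M3)/6=75/128
seg 3: a=4, c=M3/2=-189/128, d=(M4−M3)/(6·2)=63/256, b=Δ3−h3·(2M3+M4)/6=15/32
t_q=5/2 → seg 1, τ=1/2; S=4+3/64·τ+-279/256·τ²+209/512·τ³=15573/4096

  seg 0: a=1 b=285/128 c=0 d=-93/512
  seg 1: a=4 b=3/64 c=-279/256 d=209/512
  seg 2: a=3 b=75/128 c=87/64 d=-121/128
  seg 3: a=4 b=15/32 c=-189/128 d=63/256
S(5/2) = 15573/4096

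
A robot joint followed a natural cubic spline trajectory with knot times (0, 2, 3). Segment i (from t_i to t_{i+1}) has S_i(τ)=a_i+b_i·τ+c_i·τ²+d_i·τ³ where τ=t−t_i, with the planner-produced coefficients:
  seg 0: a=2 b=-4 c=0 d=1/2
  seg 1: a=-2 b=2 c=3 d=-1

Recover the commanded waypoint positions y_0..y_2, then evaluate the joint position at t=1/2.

y_0 = S_0(0) = a_0 = 2
y_1 = S_1(0) = a_1 = -2
y_2 = S_1(1) = 2
t_q=1/2 is in segment 0 (τ=1/2); S_0(τ)=1/16

y_0=2 y_1=-2 y_2=2
S(1/2) = 1/16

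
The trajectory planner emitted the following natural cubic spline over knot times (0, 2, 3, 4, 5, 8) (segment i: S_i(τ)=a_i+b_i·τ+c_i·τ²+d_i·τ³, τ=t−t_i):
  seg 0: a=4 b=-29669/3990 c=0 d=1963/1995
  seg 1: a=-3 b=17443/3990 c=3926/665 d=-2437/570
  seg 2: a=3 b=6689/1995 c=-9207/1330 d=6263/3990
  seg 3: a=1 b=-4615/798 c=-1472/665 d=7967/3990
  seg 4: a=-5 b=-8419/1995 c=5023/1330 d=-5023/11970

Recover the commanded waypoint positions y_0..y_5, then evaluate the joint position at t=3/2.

y_0=4 y_1=-3 y_2=3 y_3=1 y_4=-5 y_5=5
S(3/2) = -2913/760

y_0 = S_0(0) = a_0 = 4
y_1 = S_1(0) = a_1 = -3
y_2 = S_2(0) = a_2 = 3
y_3 = S_3(0) = a_3 = 1
y_4 = S_4(0) = a_4 = -5
y_5 = S_4(3) = 5
t_q=3/2 is in segment 0 (τ=3/2); S_0(τ)=-2913/760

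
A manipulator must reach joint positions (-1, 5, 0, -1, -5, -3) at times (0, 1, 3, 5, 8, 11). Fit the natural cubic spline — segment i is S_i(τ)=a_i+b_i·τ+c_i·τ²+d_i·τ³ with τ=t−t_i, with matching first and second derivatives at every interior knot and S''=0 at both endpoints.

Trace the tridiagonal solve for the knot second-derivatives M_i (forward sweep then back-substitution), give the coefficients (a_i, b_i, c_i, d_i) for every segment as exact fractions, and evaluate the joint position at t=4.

  seg 0: a=-1 b=8806/1149 c=0 d=-1912/1149
  seg 1: a=5 b=3070/1149 c=-1912/383 d=11059/9192
  seg 2: a=0 b=-6571/2298 c=3411/1532 d=-4811/9192
  seg 3: a=-1 b=-269/1149 c=-350/383 d=629/3447
  seg 4: a=-5 b=-908/1149 c=279/383 d=-31/383
S(4) = -3543/3064

Δ: Δ0=6, Δ1=-5/2, Δ2=-1/2, Δ3=-4/3, Δ4=2/3
row 1: diag=6, rhs=-51; c'=1/3, d'=-17/2
row 2: denom=8−2·1/3=22/3; d'=(12−2·-17/2)/(22/3)=87/22
row 3: denom=10−2·3/11=104/11; d'=(-5−2·87/22)/(104/11)=-71/52
row 4: denom=12−3·33/104=1149/104; d'=(12−3·-71/52)/(1149/104)=558/383
back: M4=558/383
back: M3=-71/52−33/104·558/383=-700/383
back: M2=87/22−3/11·-700/383=3411/766
back: M1=-17/2−1/3·3411/766=-3824/383
M: M0=0, M1=-3824/383, M2=3411/766, M3=-700/383, M4=558/383, M5=0
seg 0: a=-1, c=M0/2=0, d=(M1−M0)/(6·1)=-1912/1149, b=Δ0−h0·(2M0+M1)/6=8806/1149
seg 1: a=5, c=M1/2=-1912/383, d=(M2−M1)/(6·2)=11059/9192, b=Δ1−h1·(2M1+M2)/6=3070/1149
seg 2: a=0, c=M2/2=3411/1532, d=(M3−M2)/(6·2)=-4811/9192, b=Δ2−h2·(2M2+M3)/6=-6571/2298
seg 3: a=-1, c=M3/2=-350/383, d=(M4−M3)/(6·3)=629/3447, b=Δ3−h3·(2M3+M4)/6=-269/1149
seg 4: a=-5, c=M4/2=279/383, d=(M5−M4)/(6·3)=-31/383, b=Δ4−h4·(2M4+M5)/6=-908/1149
t_q=4 → seg 2, τ=1; S=0+-6571/2298·τ+3411/1532·τ²+-4811/9192·τ³=-3543/3064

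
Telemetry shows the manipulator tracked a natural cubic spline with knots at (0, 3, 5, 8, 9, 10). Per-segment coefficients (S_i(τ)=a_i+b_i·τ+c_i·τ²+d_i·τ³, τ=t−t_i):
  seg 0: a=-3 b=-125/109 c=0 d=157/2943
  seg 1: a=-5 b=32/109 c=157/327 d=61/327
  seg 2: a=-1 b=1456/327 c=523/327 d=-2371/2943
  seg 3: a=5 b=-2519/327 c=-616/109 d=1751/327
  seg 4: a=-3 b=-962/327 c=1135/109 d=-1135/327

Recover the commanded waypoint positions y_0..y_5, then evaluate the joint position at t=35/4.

y_0 = S_0(0) = a_0 = -3
y_1 = S_1(0) = a_1 = -5
y_2 = S_2(0) = a_2 = -1
y_3 = S_3(0) = a_3 = 5
y_4 = S_4(0) = a_4 = -3
y_5 = S_4(1) = 1
t_q=35/4 is in segment 3 (τ=3/4); S_3(τ)=-11841/6976

y_0=-3 y_1=-5 y_2=-1 y_3=5 y_4=-3 y_5=1
S(35/4) = -11841/6976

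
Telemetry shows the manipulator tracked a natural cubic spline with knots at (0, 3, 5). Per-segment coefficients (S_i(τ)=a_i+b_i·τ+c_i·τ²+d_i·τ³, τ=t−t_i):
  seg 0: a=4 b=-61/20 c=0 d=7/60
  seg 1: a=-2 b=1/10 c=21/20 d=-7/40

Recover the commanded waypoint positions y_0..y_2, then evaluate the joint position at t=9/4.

y_0=4 y_1=-2 y_2=1
S(9/4) = -1963/1280

y_0 = S_0(0) = a_0 = 4
y_1 = S_1(0) = a_1 = -2
y_2 = S_1(2) = 1
t_q=9/4 is in segment 0 (τ=9/4); S_0(τ)=-1963/1280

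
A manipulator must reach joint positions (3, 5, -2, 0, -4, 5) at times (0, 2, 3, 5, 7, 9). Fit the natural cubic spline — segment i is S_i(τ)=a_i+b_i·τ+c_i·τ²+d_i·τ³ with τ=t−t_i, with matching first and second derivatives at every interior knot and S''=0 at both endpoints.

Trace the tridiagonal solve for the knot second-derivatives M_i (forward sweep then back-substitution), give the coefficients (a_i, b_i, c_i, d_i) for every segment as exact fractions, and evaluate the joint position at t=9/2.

  seg 0: a=3 b=2066/477 c=0 d=-1589/1908
  seg 1: a=5 b=-2701/477 c=-1589/318 d=3491/954
  seg 2: a=-2 b=-4463/954 c=317/53 d=-5995/3816
  seg 3: a=0 b=188/477 c=-2191/636 d=4289/3816
  seg 4: a=-4 b=97/954 c=1049/318 d=-1049/1908
S(9/2) = -8771/10176

Δ: Δ0=1, Δ1=-7, Δ2=1, Δ3=-2, Δ4=9/2
row 1: diag=6, rhs=-48; c'=1/6, d'=-8
row 2: denom=6−1·1/6=35/6; d'=(48−1·-8)/(35/6)=48/5
row 3: denom=8−2·12/35=256/35; d'=(-18−2·48/5)/(256/35)=-651/128
row 4: denom=8−2·35/128=477/64; d'=(39−2·-651/128)/(477/64)=1049/159
back: M4=1049/159
back: M3=-651/128−35/128·1049/159=-2191/318
back: M2=48/5−12/35·-2191/318=634/53
back: M1=-8−1/6·634/53=-1589/159
M: M0=0, M1=-1589/159, M2=634/53, M3=-2191/318, M4=1049/159, M5=0
seg 0: a=3, c=M0/2=0, d=(M1−M0)/(6·2)=-1589/1908, b=Δ0−h0·(2M0+M1)/6=2066/477
seg 1: a=5, c=M1/2=-1589/318, d=(M2−M1)/(6·1)=3491/954, b=Δ1−h1·(2M1+M2)/6=-2701/477
seg 2: a=-2, c=M2/2=317/53, d=(M3−M2)/(6·2)=-5995/3816, b=Δ2−h2·(2M2+M3)/6=-4463/954
seg 3: a=0, c=M3/2=-2191/636, d=(M4−M3)/(6·2)=4289/3816, b=Δ3−h3·(2M3+M4)/6=188/477
seg 4: a=-4, c=M4/2=1049/318, d=(M5−M4)/(6·2)=-1049/1908, b=Δ4−h4·(2M4+M5)/6=97/954
t_q=9/2 → seg 2, τ=3/2; S=-2+-4463/954·τ+317/53·τ²+-5995/3816·τ³=-8771/10176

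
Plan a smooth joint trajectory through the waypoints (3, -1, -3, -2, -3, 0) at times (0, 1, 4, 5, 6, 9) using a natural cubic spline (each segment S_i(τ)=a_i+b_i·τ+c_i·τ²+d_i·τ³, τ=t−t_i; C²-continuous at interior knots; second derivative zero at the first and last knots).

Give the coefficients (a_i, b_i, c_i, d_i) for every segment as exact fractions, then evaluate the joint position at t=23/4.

  seg 0: a=3 b=-2385/547 c=0 d=197/547
  seg 1: a=-1 b=-1794/547 c=591/547 d=-1031/14769
  seg 2: a=-3 b=721/547 c=742/1641 d=-1264/1641
  seg 3: a=-2 b=-145/1641 c=-3050/1641 d=518/547
  seg 4: a=-3 b=-1583/1641 c=1612/1641 d=-1612/14769
S(23/4) = -47475/17504

Δ: Δ0=-4, Δ1=-2/3, Δ2=1, Δ3=-1, Δ4=1
row 1: diag=8, rhs=20; c'=3/8, d'=5/2
row 2: denom=8−3·3/8=55/8; d'=(10−3·5/2)/(55/8)=4/11
row 3: denom=4−1·8/55=212/55; d'=(-12−1·4/11)/(212/55)=-170/53
row 4: denom=8−1·55/212=1641/212; d'=(12−1·-170/53)/(1641/212)=3224/1641
back: M4=3224/1641
back: M3=-170/53−55/212·3224/1641=-6100/1641
back: M2=4/11−8/55·-6100/1641=1484/1641
back: M1=5/2−3/8·1484/1641=1182/547
M: M0=0, M1=1182/547, M2=1484/1641, M3=-6100/1641, M4=3224/1641, M5=0
seg 0: a=3, c=M0/2=0, d=(M1−M0)/(6·1)=197/547, b=Δ0−h0·(2M0+M1)/6=-2385/547
seg 1: a=-1, c=M1/2=591/547, d=(M2−M1)/(6·3)=-1031/14769, b=Δ1−h1·(2M1+M2)/6=-1794/547
seg 2: a=-3, c=M2/2=742/1641, d=(M3−M2)/(6·1)=-1264/1641, b=Δ2−h2·(2M2+M3)/6=721/547
seg 3: a=-2, c=M3/2=-3050/1641, d=(M4−M3)/(6·1)=518/547, b=Δ3−h3·(2M3+M4)/6=-145/1641
seg 4: a=-3, c=M4/2=1612/1641, d=(M5−M4)/(6·3)=-1612/14769, b=Δ4−h4·(2M4+M5)/6=-1583/1641
t_q=23/4 → seg 3, τ=3/4; S=-2+-145/1641·τ+-3050/1641·τ²+518/547·τ³=-47475/17504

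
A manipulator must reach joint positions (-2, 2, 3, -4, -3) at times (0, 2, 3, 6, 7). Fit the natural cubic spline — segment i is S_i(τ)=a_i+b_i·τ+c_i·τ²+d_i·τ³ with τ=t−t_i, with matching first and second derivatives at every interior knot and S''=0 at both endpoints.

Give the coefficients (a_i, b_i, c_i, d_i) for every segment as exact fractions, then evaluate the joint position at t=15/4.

  seg 0: a=-2 b=1021/483 c=0 d=-55/1932
  seg 1: a=2 b=856/483 c=-55/322 d=-83/138
  seg 2: a=3 b=-361/966 c=-318/161 d=1277/2898
  seg 3: a=-4 b=-158/483 c=641/322 d=-641/966
S(15/4) = 36983/20608

Δ: Δ0=2, Δ1=1, Δ2=-7/3, Δ3=1
row 1: diag=6, rhs=-6; c'=1/6, d'=-1
row 2: denom=8−1·1/6=47/6; d'=(-20−1·-1)/(47/6)=-114/47
row 3: denom=8−3·18/47=322/47; d'=(20−3·-114/47)/(322/47)=641/161
back: M3=641/161
back: M2=-114/47−18/47·641/161=-636/161
back: M1=-1−1/6·-636/161=-55/161
M: M0=0, M1=-55/161, M2=-636/161, M3=641/161, M4=0
seg 0: a=-2, c=M0/2=0, d=(M1−M0)/(6·2)=-55/1932, b=Δ0−h0·(2M0+M1)/6=1021/483
seg 1: a=2, c=M1/2=-55/322, d=(M2−M1)/(6·1)=-83/138, b=Δ1−h1·(2M1+M2)/6=856/483
seg 2: a=3, c=M2/2=-318/161, d=(M3−M2)/(6·3)=1277/2898, b=Δ2−h2·(2M2+M3)/6=-361/966
seg 3: a=-4, c=M3/2=641/322, d=(M4−M3)/(6·1)=-641/966, b=Δ3−h3·(2M3+M4)/6=-158/483
t_q=15/4 → seg 2, τ=3/4; S=3+-361/966·τ+-318/161·τ²+1277/2898·τ³=36983/20608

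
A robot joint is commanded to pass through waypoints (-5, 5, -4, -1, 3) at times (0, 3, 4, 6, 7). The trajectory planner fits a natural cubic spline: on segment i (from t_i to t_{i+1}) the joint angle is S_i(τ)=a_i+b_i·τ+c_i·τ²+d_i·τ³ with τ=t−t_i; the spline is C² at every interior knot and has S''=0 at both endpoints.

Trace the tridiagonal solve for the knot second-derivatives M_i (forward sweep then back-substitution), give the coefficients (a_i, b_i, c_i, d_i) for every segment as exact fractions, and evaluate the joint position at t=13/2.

Δ: Δ0=10/3, Δ1=-9, Δ2=3/2, Δ3=4
row 1: diag=8, rhs=-74; c'=1/8, d'=-37/4
row 2: denom=6−1·1/8=47/8; d'=(63−1·-37/4)/(47/8)=578/47
row 3: denom=6−2·16/47=250/47; d'=(15−2·578/47)/(250/47)=-451/250
back: M3=-451/250
back: M2=578/47−16/47·-451/250=1614/125
back: M1=-37/4−1/8·1614/125=-1358/125
M: M0=0, M1=-1358/125, M2=1614/125, M3=-451/250, M4=0
seg 0: a=-5, c=M0/2=0, d=(M1−M0)/(6·3)=-679/1125, b=Δ0−h0·(2M0+M1)/6=3287/375
seg 1: a=5, c=M1/2=-679/125, d=(M2−M1)/(6·1)=1486/375, b=Δ1−h1·(2M1+M2)/6=-2824/375
seg 2: a=-4, c=M2/2=807/125, d=(M3−M2)/(6·2)=-3679/3000, b=Δ2−h2·(2M2+M3)/6=-488/75
seg 3: a=-1, c=M3/2=-451/500, d=(M4−M3)/(6·1)=451/1500, b=Δ3−h3·(2M3+M4)/6=3451/750
t_q=13/2 → seg 3, τ=1/2; S=-1+3451/750·τ+-451/500·τ²+451/1500·τ³=4451/4000

  seg 0: a=-5 b=3287/375 c=0 d=-679/1125
  seg 1: a=5 b=-2824/375 c=-679/125 d=1486/375
  seg 2: a=-4 b=-488/75 c=807/125 d=-3679/3000
  seg 3: a=-1 b=3451/750 c=-451/500 d=451/1500
S(13/2) = 4451/4000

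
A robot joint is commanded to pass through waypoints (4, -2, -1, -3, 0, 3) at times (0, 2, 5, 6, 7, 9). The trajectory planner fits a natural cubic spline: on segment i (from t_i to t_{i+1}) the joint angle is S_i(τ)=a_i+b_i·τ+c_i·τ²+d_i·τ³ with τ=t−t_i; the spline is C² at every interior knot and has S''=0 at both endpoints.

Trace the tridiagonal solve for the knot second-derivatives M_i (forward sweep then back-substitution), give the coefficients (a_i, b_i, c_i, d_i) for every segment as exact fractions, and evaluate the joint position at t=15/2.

  seg 0: a=4 b=-1750/429 c=0 d=463/1716
  seg 1: a=-2 b=-361/429 c=463/286 d=-9/22
  seg 2: a=-1 b=-1865/858 c=-295/143 d=1919/858
  seg 3: a=-3 b=16/39 c=1329/286 d=-1765/858
  seg 4: a=0 b=3031/858 c=-218/143 d=109/429
S(15/2) = 1621/1144

Δ: Δ0=-3, Δ1=1/3, Δ2=-2, Δ3=3, Δ4=3/2
row 1: diag=10, rhs=20; c'=3/10, d'=2
row 2: denom=8−3·3/10=71/10; d'=(-14−3·2)/(71/10)=-200/71
row 3: denom=4−1·10/71=274/71; d'=(30−1·-200/71)/(274/71)=1165/137
row 4: denom=6−1·71/274=1573/274; d'=(-9−1·1165/137)/(1573/274)=-436/143
back: M4=-436/143
back: M3=1165/137−71/274·-436/143=1329/143
back: M2=-200/71−10/71·1329/143=-590/143
back: M1=2−3/10·-590/143=463/143
M: M0=0, M1=463/143, M2=-590/143, M3=1329/143, M4=-436/143, M5=0
seg 0: a=4, c=M0/2=0, d=(M1−M0)/(6·2)=463/1716, b=Δ0−h0·(2M0+M1)/6=-1750/429
seg 1: a=-2, c=M1/2=463/286, d=(M2−M1)/(6·3)=-9/22, b=Δ1−h1·(2M1+M2)/6=-361/429
seg 2: a=-1, c=M2/2=-295/143, d=(M3−M2)/(6·1)=1919/858, b=Δ2−h2·(2M2+M3)/6=-1865/858
seg 3: a=-3, c=M3/2=1329/286, d=(M4−M3)/(6·1)=-1765/858, b=Δ3−h3·(2M3+M4)/6=16/39
seg 4: a=0, c=M4/2=-218/143, d=(M5−M4)/(6·2)=109/429, b=Δ4−h4·(2M4+M5)/6=3031/858
t_q=15/2 → seg 4, τ=1/2; S=0+3031/858·τ+-218/143·τ²+109/429·τ³=1621/1144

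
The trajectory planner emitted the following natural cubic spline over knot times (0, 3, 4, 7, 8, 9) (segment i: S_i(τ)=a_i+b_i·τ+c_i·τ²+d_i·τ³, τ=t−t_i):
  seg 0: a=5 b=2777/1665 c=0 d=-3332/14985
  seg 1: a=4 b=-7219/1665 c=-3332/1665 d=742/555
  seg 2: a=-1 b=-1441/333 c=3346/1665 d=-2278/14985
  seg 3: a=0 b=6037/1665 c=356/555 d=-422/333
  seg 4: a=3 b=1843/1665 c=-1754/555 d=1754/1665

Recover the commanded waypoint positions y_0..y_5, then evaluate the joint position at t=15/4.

y_0 = S_0(0) = a_0 = 5
y_1 = S_1(0) = a_1 = 4
y_2 = S_2(0) = a_2 = -1
y_3 = S_3(0) = a_3 = 0
y_4 = S_4(0) = a_4 = 3
y_5 = S_4(1) = 2
t_q=15/4 is in segment 1 (τ=3/4); S_1(τ)=3313/17760

y_0=5 y_1=4 y_2=-1 y_3=0 y_4=3 y_5=2
S(15/4) = 3313/17760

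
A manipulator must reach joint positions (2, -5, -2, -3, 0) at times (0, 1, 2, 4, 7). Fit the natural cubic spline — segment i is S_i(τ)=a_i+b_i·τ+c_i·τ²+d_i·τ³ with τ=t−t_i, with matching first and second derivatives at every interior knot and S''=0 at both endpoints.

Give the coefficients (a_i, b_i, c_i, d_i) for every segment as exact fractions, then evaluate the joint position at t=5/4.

  seg 0: a=2 b=-1048/107 c=0 d=299/107
  seg 1: a=-5 b=-151/107 c=897/107 d=-425/107
  seg 2: a=-2 b=368/107 c=-378/107 d=669/856
  seg 3: a=-3 b=-281/214 c=495/428 d=-55/428
S(5/4) = -33493/6848

Δ: Δ0=-7, Δ1=3, Δ2=-1/2, Δ3=1
row 1: diag=4, rhs=60; c'=1/4, d'=15
row 2: denom=6−1·1/4=23/4; d'=(-21−1·15)/(23/4)=-144/23
row 3: denom=10−2·8/23=214/23; d'=(9−2·-144/23)/(214/23)=495/214
back: M3=495/214
back: M2=-144/23−8/23·495/214=-756/107
back: M1=15−1/4·-756/107=1794/107
M: M0=0, M1=1794/107, M2=-756/107, M3=495/214, M4=0
seg 0: a=2, c=M0/2=0, d=(M1−M0)/(6·1)=299/107, b=Δ0−h0·(2M0+M1)/6=-1048/107
seg 1: a=-5, c=M1/2=897/107, d=(M2−M1)/(6·1)=-425/107, b=Δ1−h1·(2M1+M2)/6=-151/107
seg 2: a=-2, c=M2/2=-378/107, d=(M3−M2)/(6·2)=669/856, b=Δ2−h2·(2M2+M3)/6=368/107
seg 3: a=-3, c=M3/2=495/428, d=(M4−M3)/(6·3)=-55/428, b=Δ3−h3·(2M3+M4)/6=-281/214
t_q=5/4 → seg 1, τ=1/4; S=-5+-151/107·τ+897/107·τ²+-425/107·τ³=-33493/6848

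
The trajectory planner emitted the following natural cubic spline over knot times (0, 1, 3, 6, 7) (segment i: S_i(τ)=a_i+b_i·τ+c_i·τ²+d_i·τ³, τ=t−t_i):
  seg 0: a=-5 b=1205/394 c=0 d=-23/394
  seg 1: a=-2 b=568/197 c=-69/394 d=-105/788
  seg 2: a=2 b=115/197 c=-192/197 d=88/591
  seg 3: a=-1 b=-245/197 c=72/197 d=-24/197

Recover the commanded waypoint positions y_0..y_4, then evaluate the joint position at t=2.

y_0=-5 y_1=-2 y_2=2 y_3=-1 y_4=-2
S(2) = 453/788

y_0 = S_0(0) = a_0 = -5
y_1 = S_1(0) = a_1 = -2
y_2 = S_2(0) = a_2 = 2
y_3 = S_3(0) = a_3 = -1
y_4 = S_3(1) = -2
t_q=2 is in segment 1 (τ=1); S_1(τ)=453/788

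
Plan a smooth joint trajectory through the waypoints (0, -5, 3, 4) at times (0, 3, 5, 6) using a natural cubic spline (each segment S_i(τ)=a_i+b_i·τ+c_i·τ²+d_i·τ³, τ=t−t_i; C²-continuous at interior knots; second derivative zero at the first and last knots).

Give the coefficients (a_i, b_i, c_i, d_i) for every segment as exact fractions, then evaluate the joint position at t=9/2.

Δ: Δ0=-5/3, Δ1=4, Δ2=1
row 1: diag=10, rhs=34; c'=1/5, d'=17/5
row 2: denom=6−2·1/5=28/5; d'=(-18−2·17/5)/(28/5)=-31/7
back: M2=-31/7
back: M1=17/5−1/5·-31/7=30/7
M: M0=0, M1=30/7, M2=-31/7, M3=0
seg 0: a=0, c=M0/2=0, d=(M1−M0)/(6·3)=5/21, b=Δ0−h0·(2M0+M1)/6=-80/21
seg 1: a=-5, c=M1/2=15/7, d=(M2−M1)/(6·2)=-61/84, b=Δ1−h1·(2M1+M2)/6=55/21
seg 2: a=3, c=M2/2=-31/14, d=(M3−M2)/(6·1)=31/42, b=Δ2−h2·(2M2+M3)/6=52/21
t_q=9/2 → seg 1, τ=3/2; S=-5+55/21·τ+15/7·τ²+-61/84·τ³=291/224

  seg 0: a=0 b=-80/21 c=0 d=5/21
  seg 1: a=-5 b=55/21 c=15/7 d=-61/84
  seg 2: a=3 b=52/21 c=-31/14 d=31/42
S(9/2) = 291/224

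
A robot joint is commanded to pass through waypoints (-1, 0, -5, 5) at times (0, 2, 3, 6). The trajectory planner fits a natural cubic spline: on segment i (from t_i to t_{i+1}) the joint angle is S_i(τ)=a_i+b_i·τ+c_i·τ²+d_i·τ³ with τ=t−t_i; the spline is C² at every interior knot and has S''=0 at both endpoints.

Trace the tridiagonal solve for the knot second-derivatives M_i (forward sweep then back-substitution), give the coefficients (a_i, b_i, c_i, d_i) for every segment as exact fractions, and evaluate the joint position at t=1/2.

Δ: Δ0=1/2, Δ1=-5, Δ2=10/3
row 1: diag=6, rhs=-33; c'=1/6, d'=-11/2
row 2: denom=8−1·1/6=47/6; d'=(50−1·-11/2)/(47/6)=333/47
back: M2=333/47
back: M1=-11/2−1/6·333/47=-314/47
M: M0=0, M1=-314/47, M2=333/47, M3=0
seg 0: a=-1, c=M0/2=0, d=(M1−M0)/(6·2)=-157/282, b=Δ0−h0·(2M0+M1)/6=769/282
seg 1: a=0, c=M1/2=-157/47, d=(M2−M1)/(6·1)=647/282, b=Δ1−h1·(2M1+M2)/6=-1115/282
seg 2: a=-5, c=M2/2=333/94, d=(M3−M2)/(6·3)=-37/94, b=Δ2−h2·(2M2+M3)/6=-529/141
t_q=1/2 → seg 0, τ=1/2; S=-1+769/282·τ+0·τ²+-157/282·τ³=221/752

  seg 0: a=-1 b=769/282 c=0 d=-157/282
  seg 1: a=0 b=-1115/282 c=-157/47 d=647/282
  seg 2: a=-5 b=-529/141 c=333/94 d=-37/94
S(1/2) = 221/752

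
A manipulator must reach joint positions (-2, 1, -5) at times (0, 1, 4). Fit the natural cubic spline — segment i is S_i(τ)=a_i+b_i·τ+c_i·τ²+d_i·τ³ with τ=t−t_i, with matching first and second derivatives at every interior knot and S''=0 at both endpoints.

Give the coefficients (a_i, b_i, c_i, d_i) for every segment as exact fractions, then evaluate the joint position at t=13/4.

Δ: Δ0=3, Δ1=-2
row 1: diag=8, rhs=-30; c'=3/8, d'=-15/4
back: M1=-15/4
M: M0=0, M1=-15/4, M2=0
seg 0: a=-2, c=M0/2=0, d=(M1−M0)/(6·1)=-5/8, b=Δ0−h0·(2M0+M1)/6=29/8
seg 1: a=1, c=M1/2=-15/8, d=(M2−M1)/(6·3)=5/24, b=Δ1−h1·(2M1+M2)/6=7/4
t_q=13/4 → seg 1, τ=9/4; S=1+7/4·τ+-15/8·τ²+5/24·τ³=-1117/512

  seg 0: a=-2 b=29/8 c=0 d=-5/8
  seg 1: a=1 b=7/4 c=-15/8 d=5/24
S(13/4) = -1117/512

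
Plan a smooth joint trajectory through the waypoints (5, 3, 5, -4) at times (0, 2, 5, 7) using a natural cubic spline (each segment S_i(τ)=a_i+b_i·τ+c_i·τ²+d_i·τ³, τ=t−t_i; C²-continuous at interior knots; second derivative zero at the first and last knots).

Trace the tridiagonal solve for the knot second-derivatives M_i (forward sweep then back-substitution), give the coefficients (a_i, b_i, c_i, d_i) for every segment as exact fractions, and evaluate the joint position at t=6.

Δ: Δ0=-1, Δ1=2/3, Δ2=-9/2
row 1: diag=10, rhs=10; c'=3/10, d'=1
row 2: denom=10−3·3/10=91/10; d'=(-31−3·1)/(91/10)=-340/91
back: M2=-340/91
back: M1=1−3/10·-340/91=193/91
M: M0=0, M1=193/91, M2=-340/91, M3=0
seg 0: a=5, c=M0/2=0, d=(M1−M0)/(6·2)=193/1092, b=Δ0−h0·(2M0+M1)/6=-466/273
seg 1: a=3, c=M1/2=193/182, d=(M2−M1)/(6·3)=-41/126, b=Δ1−h1·(2M1+M2)/6=113/273
seg 2: a=5, c=M2/2=-170/91, d=(M3−M2)/(6·2)=85/273, b=Δ2−h2·(2M2+M3)/6=-1097/546
t_q=6 → seg 2, τ=1; S=5+-1097/546·τ+-170/91·τ²+85/273·τ³=261/182

  seg 0: a=5 b=-466/273 c=0 d=193/1092
  seg 1: a=3 b=113/273 c=193/182 d=-41/126
  seg 2: a=5 b=-1097/546 c=-170/91 d=85/273
S(6) = 261/182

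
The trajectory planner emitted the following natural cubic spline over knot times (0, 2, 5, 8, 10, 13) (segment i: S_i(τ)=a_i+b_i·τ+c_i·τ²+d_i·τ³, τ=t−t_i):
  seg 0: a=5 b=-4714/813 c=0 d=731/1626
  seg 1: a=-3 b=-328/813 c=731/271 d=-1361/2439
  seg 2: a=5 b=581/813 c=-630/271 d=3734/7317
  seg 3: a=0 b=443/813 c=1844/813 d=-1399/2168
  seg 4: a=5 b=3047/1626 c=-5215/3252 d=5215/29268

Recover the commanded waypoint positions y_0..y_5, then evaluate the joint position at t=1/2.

y_0 = S_0(0) = a_0 = 5
y_1 = S_1(0) = a_1 = -3
y_2 = S_2(0) = a_2 = 5
y_3 = S_3(0) = a_3 = 0
y_4 = S_4(0) = a_4 = 5
y_5 = S_4(3) = 1
t_q=1/2 is in segment 0 (τ=1/2); S_0(τ)=9353/4336

y_0=5 y_1=-3 y_2=5 y_3=0 y_4=5 y_5=1
S(1/2) = 9353/4336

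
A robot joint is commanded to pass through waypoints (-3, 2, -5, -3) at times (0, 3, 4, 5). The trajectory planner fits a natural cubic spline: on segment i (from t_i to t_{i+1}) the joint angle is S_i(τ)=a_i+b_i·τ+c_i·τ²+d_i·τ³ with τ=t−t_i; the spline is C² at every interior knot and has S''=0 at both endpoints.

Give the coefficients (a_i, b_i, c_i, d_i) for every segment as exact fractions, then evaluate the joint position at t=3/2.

  seg 0: a=-3 b=548/93 c=0 d=-131/279
  seg 1: a=2 b=-631/93 c=-131/31 d=373/93
  seg 2: a=-5 b=-298/93 c=242/31 d=-242/93
S(3/2) = 1055/248

Δ: Δ0=5/3, Δ1=-7, Δ2=2
row 1: diag=8, rhs=-52; c'=1/8, d'=-13/2
row 2: denom=4−1·1/8=31/8; d'=(54−1·-13/2)/(31/8)=484/31
back: M2=484/31
back: M1=-13/2−1/8·484/31=-262/31
M: M0=0, M1=-262/31, M2=484/31, M3=0
seg 0: a=-3, c=M0/2=0, d=(M1−M0)/(6·3)=-131/279, b=Δ0−h0·(2M0+M1)/6=548/93
seg 1: a=2, c=M1/2=-131/31, d=(M2−M1)/(6·1)=373/93, b=Δ1−h1·(2M1+M2)/6=-631/93
seg 2: a=-5, c=M2/2=242/31, d=(M3−M2)/(6·1)=-242/93, b=Δ2−h2·(2M2+M3)/6=-298/93
t_q=3/2 → seg 0, τ=3/2; S=-3+548/93·τ+0·τ²+-131/279·τ³=1055/248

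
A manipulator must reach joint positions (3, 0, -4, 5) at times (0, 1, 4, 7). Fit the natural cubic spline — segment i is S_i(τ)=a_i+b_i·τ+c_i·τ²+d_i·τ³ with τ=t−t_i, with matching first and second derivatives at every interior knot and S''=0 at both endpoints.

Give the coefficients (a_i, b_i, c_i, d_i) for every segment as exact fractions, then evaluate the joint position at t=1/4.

Δ: Δ0=-3, Δ1=-4/3, Δ2=3
row 1: diag=8, rhs=10; c'=3/8, d'=5/4
row 2: denom=12−3·3/8=87/8; d'=(26−3·5/4)/(87/8)=178/87
back: M2=178/87
back: M1=5/4−3/8·178/87=14/29
M: M0=0, M1=14/29, M2=178/87, M3=0
seg 0: a=3, c=M0/2=0, d=(M1−M0)/(6·1)=7/87, b=Δ0−h0·(2M0+M1)/6=-268/87
seg 1: a=0, c=M1/2=7/29, d=(M2−M1)/(6·3)=68/783, b=Δ1−h1·(2M1+M2)/6=-247/87
seg 2: a=-4, c=M2/2=89/87, d=(M3−M2)/(6·3)=-89/783, b=Δ2−h2·(2M2+M3)/6=83/87
t_q=1/4 → seg 0, τ=1/4; S=3+-268/87·τ+0·τ²+7/87·τ³=4141/1856

  seg 0: a=3 b=-268/87 c=0 d=7/87
  seg 1: a=0 b=-247/87 c=7/29 d=68/783
  seg 2: a=-4 b=83/87 c=89/87 d=-89/783
S(1/4) = 4141/1856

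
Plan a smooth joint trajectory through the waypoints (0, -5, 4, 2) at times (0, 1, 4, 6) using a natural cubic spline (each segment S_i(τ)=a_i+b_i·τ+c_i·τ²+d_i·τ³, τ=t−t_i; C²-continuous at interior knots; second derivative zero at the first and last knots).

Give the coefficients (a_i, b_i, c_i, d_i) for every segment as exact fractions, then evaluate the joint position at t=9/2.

  seg 0: a=0 b=-447/71 c=0 d=92/71
  seg 1: a=-5 b=-171/71 c=276/71 d=-148/213
  seg 2: a=4 b=153/71 c=-168/71 d=28/71
S(9/2) = 322/71

Δ: Δ0=-5, Δ1=3, Δ2=-1
row 1: diag=8, rhs=48; c'=3/8, d'=6
row 2: denom=10−3·3/8=71/8; d'=(-24−3·6)/(71/8)=-336/71
back: M2=-336/71
back: M1=6−3/8·-336/71=552/71
M: M0=0, M1=552/71, M2=-336/71, M3=0
seg 0: a=0, c=M0/2=0, d=(M1−M0)/(6·1)=92/71, b=Δ0−h0·(2M0+M1)/6=-447/71
seg 1: a=-5, c=M1/2=276/71, d=(M2−M1)/(6·3)=-148/213, b=Δ1−h1·(2M1+M2)/6=-171/71
seg 2: a=4, c=M2/2=-168/71, d=(M3−M2)/(6·2)=28/71, b=Δ2−h2·(2M2+M3)/6=153/71
t_q=9/2 → seg 2, τ=1/2; S=4+153/71·τ+-168/71·τ²+28/71·τ³=322/71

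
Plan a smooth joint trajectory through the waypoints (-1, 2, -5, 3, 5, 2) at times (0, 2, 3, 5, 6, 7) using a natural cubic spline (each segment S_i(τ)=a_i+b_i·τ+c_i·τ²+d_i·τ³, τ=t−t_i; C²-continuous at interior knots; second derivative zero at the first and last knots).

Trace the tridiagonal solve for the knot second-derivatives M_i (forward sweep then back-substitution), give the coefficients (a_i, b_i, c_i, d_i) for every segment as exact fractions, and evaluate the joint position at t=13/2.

Δ: Δ0=3/2, Δ1=-7, Δ2=4, Δ3=2, Δ4=-3
row 1: diag=6, rhs=-51; c'=1/6, d'=-17/2
row 2: denom=6−1·1/6=35/6; d'=(66−1·-17/2)/(35/6)=447/35
row 3: denom=6−2·12/35=186/35; d'=(-12−2·447/35)/(186/35)=-219/31
row 4: denom=4−1·35/186=709/186; d'=(-30−1·-219/31)/(709/186)=-4266/709
back: M4=-4266/709
back: M3=-219/31−35/186·-4266/709=-4206/709
back: M2=447/35−12/35·-4206/709=10497/709
back: M1=-17/2−1/6·10497/709=-7776/709
M: M0=0, M1=-7776/709, M2=10497/709, M3=-4206/709, M4=-4266/709, M5=0
seg 0: a=-1, c=M0/2=0, d=(M1−M0)/(6·2)=-648/709, b=Δ0−h0·(2M0+M1)/6=7311/1418
seg 1: a=2, c=M1/2=-3888/709, d=(M2−M1)/(6·1)=6091/1418, b=Δ1−h1·(2M1+M2)/6=-8241/1418
seg 2: a=-5, c=M2/2=10497/1418, d=(M3−M2)/(6·2)=-4901/2836, b=Δ2−h2·(2M2+M3)/6=-2760/709
seg 3: a=3, c=M3/2=-2103/709, d=(M4−M3)/(6·1)=-10/709, b=Δ3−h3·(2M3+M4)/6=3531/709
seg 4: a=5, c=M4/2=-2133/709, d=(M5−M4)/(6·1)=711/709, b=Δ4−h4·(2M4+M5)/6=-705/709
t_q=13/2 → seg 4, τ=1/2; S=5+-705/709·τ+-2133/709·τ²+711/709·τ³=21985/5672

  seg 0: a=-1 b=7311/1418 c=0 d=-648/709
  seg 1: a=2 b=-8241/1418 c=-3888/709 d=6091/1418
  seg 2: a=-5 b=-2760/709 c=10497/1418 d=-4901/2836
  seg 3: a=3 b=3531/709 c=-2103/709 d=-10/709
  seg 4: a=5 b=-705/709 c=-2133/709 d=711/709
S(13/2) = 21985/5672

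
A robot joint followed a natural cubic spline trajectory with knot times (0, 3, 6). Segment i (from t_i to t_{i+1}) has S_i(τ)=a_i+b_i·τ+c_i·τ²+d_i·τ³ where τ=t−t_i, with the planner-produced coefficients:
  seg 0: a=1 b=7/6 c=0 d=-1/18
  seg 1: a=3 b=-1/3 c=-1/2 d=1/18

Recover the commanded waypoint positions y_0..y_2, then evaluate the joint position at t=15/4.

y_0 = S_0(0) = a_0 = 1
y_1 = S_1(0) = a_1 = 3
y_2 = S_1(3) = -1
t_q=15/4 is in segment 1 (τ=3/4); S_1(τ)=319/128

y_0=1 y_1=3 y_2=-1
S(15/4) = 319/128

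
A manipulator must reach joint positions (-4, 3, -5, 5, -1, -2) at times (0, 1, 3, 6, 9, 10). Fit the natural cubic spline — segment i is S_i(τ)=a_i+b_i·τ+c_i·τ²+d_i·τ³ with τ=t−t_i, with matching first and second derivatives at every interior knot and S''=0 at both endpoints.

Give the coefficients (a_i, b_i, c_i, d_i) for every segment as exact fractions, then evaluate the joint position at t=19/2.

Δ: Δ0=7, Δ1=-4, Δ2=10/3, Δ3=-2, Δ4=-1
row 1: diag=6, rhs=-66; c'=1/3, d'=-11
row 2: denom=10−2·1/3=28/3; d'=(44−2·-11)/(28/3)=99/14
row 3: denom=12−3·9/28=309/28; d'=(-32−3·99/14)/(309/28)=-1490/309
row 4: denom=8−3·28/103=740/103; d'=(6−3·-1490/309)/(740/103)=527/185
back: M4=527/185
back: M3=-1490/309−28/103·527/185=-3106/555
back: M2=99/14−9/28·-3106/555=1641/185
back: M1=-11−1/3·1641/185=-2582/185
M: M0=0, M1=-2582/185, M2=1641/185, M3=-3106/555, M4=527/185, M5=0
seg 0: a=-4, c=M0/2=0, d=(M1−M0)/(6·1)=-1291/555, b=Δ0−h0·(2M0+M1)/6=5176/555
seg 1: a=3, c=M1/2=-1291/185, d=(M2−M1)/(6·2)=4223/2220, b=Δ1−h1·(2M1+M2)/6=1303/555
seg 2: a=-5, c=M2/2=1641/370, d=(M3−M2)/(6·3)=-217/270, b=Δ2−h2·(2M2+M3)/6=-304/111
seg 3: a=5, c=M3/2=-1553/555, d=(M4−M3)/(6·3)=4687/9990, b=Δ3−h3·(2M3+M4)/6=2411/1110
seg 4: a=-1, c=M4/2=527/370, d=(M5−M4)/(6·1)=-527/1110, b=Δ4−h4·(2M4+M5)/6=-1082/555
t_q=19/2 → seg 4, τ=1/2; S=-1+-1082/555·τ+527/370·τ²+-527/1110·τ³=-4967/2960

  seg 0: a=-4 b=5176/555 c=0 d=-1291/555
  seg 1: a=3 b=1303/555 c=-1291/185 d=4223/2220
  seg 2: a=-5 b=-304/111 c=1641/370 d=-217/270
  seg 3: a=5 b=2411/1110 c=-1553/555 d=4687/9990
  seg 4: a=-1 b=-1082/555 c=527/370 d=-527/1110
S(19/2) = -4967/2960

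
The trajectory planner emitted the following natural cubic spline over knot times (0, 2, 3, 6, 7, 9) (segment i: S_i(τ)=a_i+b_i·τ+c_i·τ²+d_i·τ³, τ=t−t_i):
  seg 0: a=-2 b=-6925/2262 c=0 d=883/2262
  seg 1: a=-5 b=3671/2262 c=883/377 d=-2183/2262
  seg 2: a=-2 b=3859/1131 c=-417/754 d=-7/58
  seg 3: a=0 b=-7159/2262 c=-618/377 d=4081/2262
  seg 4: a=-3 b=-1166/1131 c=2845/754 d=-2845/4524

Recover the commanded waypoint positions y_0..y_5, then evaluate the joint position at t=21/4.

y_0 = S_0(0) = a_0 = -2
y_1 = S_1(0) = a_1 = -5
y_2 = S_2(0) = a_2 = -2
y_3 = S_3(0) = a_3 = 0
y_4 = S_4(0) = a_4 = -3
y_5 = S_4(2) = 5
t_q=21/4 is in segment 2 (τ=9/4); S_2(τ)=72505/48256

y_0=-2 y_1=-5 y_2=-2 y_3=0 y_4=-3 y_5=5
S(21/4) = 72505/48256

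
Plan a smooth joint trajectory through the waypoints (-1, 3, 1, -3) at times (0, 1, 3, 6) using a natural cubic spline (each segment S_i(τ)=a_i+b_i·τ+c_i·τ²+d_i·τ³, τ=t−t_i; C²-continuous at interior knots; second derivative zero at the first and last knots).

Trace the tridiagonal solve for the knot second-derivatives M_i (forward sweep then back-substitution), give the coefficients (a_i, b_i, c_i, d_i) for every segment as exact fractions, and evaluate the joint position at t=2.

  seg 0: a=-1 b=205/42 c=0 d=-37/42
  seg 1: a=3 b=47/21 c=-37/14 d=43/84
  seg 2: a=1 b=-46/21 c=3/7 d=-1/21
S(2) = 87/28

Δ: Δ0=4, Δ1=-1, Δ2=-4/3
row 1: diag=6, rhs=-30; c'=1/3, d'=-5
row 2: denom=10−2·1/3=28/3; d'=(-2−2·-5)/(28/3)=6/7
back: M2=6/7
back: M1=-5−1/3·6/7=-37/7
M: M0=0, M1=-37/7, M2=6/7, M3=0
seg 0: a=-1, c=M0/2=0, d=(M1−M0)/(6·1)=-37/42, b=Δ0−h0·(2M0+M1)/6=205/42
seg 1: a=3, c=M1/2=-37/14, d=(M2−M1)/(6·2)=43/84, b=Δ1−h1·(2M1+M2)/6=47/21
seg 2: a=1, c=M2/2=3/7, d=(M3−M2)/(6·3)=-1/21, b=Δ2−h2·(2M2+M3)/6=-46/21
t_q=2 → seg 1, τ=1; S=3+47/21·τ+-37/14·τ²+43/84·τ³=87/28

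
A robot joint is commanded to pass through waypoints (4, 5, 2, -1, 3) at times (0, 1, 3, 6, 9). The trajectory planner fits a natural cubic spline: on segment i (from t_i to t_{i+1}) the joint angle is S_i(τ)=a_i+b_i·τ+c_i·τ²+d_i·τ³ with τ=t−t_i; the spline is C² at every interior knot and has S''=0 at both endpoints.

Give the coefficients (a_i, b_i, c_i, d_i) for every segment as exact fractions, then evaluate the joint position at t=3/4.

Δ: Δ0=1, Δ1=-3/2, Δ2=-1, Δ3=4/3
row 1: diag=6, rhs=-15; c'=1/3, d'=-5/2
row 2: denom=10−2·1/3=28/3; d'=(3−2·-5/2)/(28/3)=6/7
row 3: denom=12−3·9/28=309/28; d'=(14−3·6/7)/(309/28)=320/309
back: M3=320/309
back: M2=6/7−9/28·320/309=54/103
back: M1=-5/2−1/3·54/103=-551/206
M: M0=0, M1=-551/206, M2=54/103, M3=320/309, M4=0
seg 0: a=4, c=M0/2=0, d=(M1−M0)/(6·1)=-551/1236, b=Δ0−h0·(2M0+M1)/6=1787/1236
seg 1: a=5, c=M1/2=-551/412, d=(M2−M1)/(6·2)=659/2472, b=Δ1−h1·(2M1+M2)/6=67/618
seg 2: a=2, c=M2/2=27/103, d=(M3−M2)/(6·3)=79/2781, b=Δ2−h2·(2M2+M3)/6=-631/309
seg 3: a=-1, c=M3/2=160/309, d=(M4−M3)/(6·3)=-160/2781, b=Δ3−h3·(2M3+M4)/6=92/309
t_q=3/4 → seg 0, τ=3/4; S=4+1787/1236·τ+0·τ²+-551/1236·τ³=129105/26368

  seg 0: a=4 b=1787/1236 c=0 d=-551/1236
  seg 1: a=5 b=67/618 c=-551/412 d=659/2472
  seg 2: a=2 b=-631/309 c=27/103 d=79/2781
  seg 3: a=-1 b=92/309 c=160/309 d=-160/2781
S(3/4) = 129105/26368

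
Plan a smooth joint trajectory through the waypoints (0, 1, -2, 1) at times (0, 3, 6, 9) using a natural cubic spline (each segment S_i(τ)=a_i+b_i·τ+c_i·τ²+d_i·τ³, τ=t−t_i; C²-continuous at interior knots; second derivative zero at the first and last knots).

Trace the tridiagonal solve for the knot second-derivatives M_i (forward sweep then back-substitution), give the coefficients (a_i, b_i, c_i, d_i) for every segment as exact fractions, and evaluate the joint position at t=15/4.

Δ: Δ0=1/3, Δ1=-1, Δ2=1
row 1: diag=12, rhs=-8; c'=1/4, d'=-2/3
row 2: denom=12−3·1/4=45/4; d'=(12−3·-2/3)/(45/4)=56/45
back: M2=56/45
back: M1=-2/3−1/4·56/45=-44/45
M: M0=0, M1=-44/45, M2=56/45, M3=0
seg 0: a=0, c=M0/2=0, d=(M1−M0)/(6·3)=-22/405, b=Δ0−h0·(2M0+M1)/6=37/45
seg 1: a=1, c=M1/2=-22/45, d=(M2−M1)/(6·3)=10/81, b=Δ1−h1·(2M1+M2)/6=-29/45
seg 2: a=-2, c=M2/2=28/45, d=(M3−M2)/(6·3)=-28/405, b=Δ2−h2·(2M2+M3)/6=-11/45
t_q=15/4 → seg 1, τ=3/4; S=1+-29/45·τ+-22/45·τ²+10/81·τ³=47/160

  seg 0: a=0 b=37/45 c=0 d=-22/405
  seg 1: a=1 b=-29/45 c=-22/45 d=10/81
  seg 2: a=-2 b=-11/45 c=28/45 d=-28/405
S(15/4) = 47/160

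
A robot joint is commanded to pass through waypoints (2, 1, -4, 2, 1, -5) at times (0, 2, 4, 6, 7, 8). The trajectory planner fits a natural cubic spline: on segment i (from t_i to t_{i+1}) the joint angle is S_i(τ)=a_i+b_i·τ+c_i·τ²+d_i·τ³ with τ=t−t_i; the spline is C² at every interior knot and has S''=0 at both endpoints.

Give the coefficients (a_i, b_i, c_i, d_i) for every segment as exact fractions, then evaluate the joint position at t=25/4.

Δ: Δ0=-1/2, Δ1=-5/2, Δ2=3, Δ3=-1, Δ4=-6
row 1: diag=8, rhs=-12; c'=1/4, d'=-3/2
row 2: denom=8−2·1/4=15/2; d'=(33−2·-3/2)/(15/2)=24/5
row 3: denom=6−2·4/15=82/15; d'=(-24−2·24/5)/(82/15)=-252/41
row 4: denom=4−1·15/82=313/82; d'=(-30−1·-252/41)/(313/82)=-1956/313
back: M4=-1956/313
back: M3=-252/41−15/82·-1956/313=-1566/313
back: M2=24/5−4/15·-1566/313=1920/313
back: M1=-3/2−1/4·1920/313=-1899/626
M: M0=0, M1=-1899/626, M2=1920/313, M3=-1566/313, M4=-1956/313, M5=0
seg 0: a=2, c=M0/2=0, d=(M1−M0)/(6·2)=-633/2504, b=Δ0−h0·(2M0+M1)/6=160/313
seg 1: a=1, c=M1/2=-1899/1252, d=(M2−M1)/(6·2)=1913/2504, b=Δ1−h1·(2M1+M2)/6=-1579/626
seg 2: a=-4, c=M2/2=960/313, d=(M3−M2)/(6·2)=-581/626, b=Δ2−h2·(2M2+M3)/6=181/313
seg 3: a=2, c=M3/2=-783/313, d=(M4−M3)/(6·1)=-65/313, b=Δ3−h3·(2M3+M4)/6=535/313
seg 4: a=1, c=M4/2=-978/313, d=(M5−M4)/(6·1)=326/313, b=Δ4−h4·(2M4+M5)/6=-1226/313
t_q=25/4 → seg 3, τ=1/4; S=2+535/313·τ+-783/313·τ²+-65/313·τ³=45427/20032

  seg 0: a=2 b=160/313 c=0 d=-633/2504
  seg 1: a=1 b=-1579/626 c=-1899/1252 d=1913/2504
  seg 2: a=-4 b=181/313 c=960/313 d=-581/626
  seg 3: a=2 b=535/313 c=-783/313 d=-65/313
  seg 4: a=1 b=-1226/313 c=-978/313 d=326/313
S(25/4) = 45427/20032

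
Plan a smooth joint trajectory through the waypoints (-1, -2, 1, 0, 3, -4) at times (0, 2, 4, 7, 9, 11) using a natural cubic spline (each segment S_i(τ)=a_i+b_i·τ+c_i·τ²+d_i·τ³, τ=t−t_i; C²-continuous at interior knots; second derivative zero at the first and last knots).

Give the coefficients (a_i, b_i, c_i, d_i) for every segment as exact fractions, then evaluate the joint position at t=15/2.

  seg 0: a=-1 b=-179/150 c=0 d=13/75
  seg 1: a=-2 b=133/150 c=26/25 d=-11/30
  seg 2: a=1 b=97/150 c=-29/25 d=5/18
  seg 3: a=0 b=89/75 c=67/50 d=-71/120
  seg 4: a=3 b=-83/150 c=-221/100 d=221/600
S(15/2) = 1367/1600

Δ: Δ0=-1/2, Δ1=3/2, Δ2=-1/3, Δ3=3/2, Δ4=-7/2
row 1: diag=8, rhs=12; c'=1/4, d'=3/2
row 2: denom=10−2·1/4=19/2; d'=(-11−2·3/2)/(19/2)=-28/19
row 3: denom=10−3·6/19=172/19; d'=(11−3·-28/19)/(172/19)=293/172
row 4: denom=8−2·19/86=325/43; d'=(-30−2·293/172)/(325/43)=-221/50
back: M4=-221/50
back: M3=293/172−19/86·-221/50=67/25
back: M2=-28/19−6/19·67/25=-58/25
back: M1=3/2−1/4·-58/25=52/25
M: M0=0, M1=52/25, M2=-58/25, M3=67/25, M4=-221/50, M5=0
seg 0: a=-1, c=M0/2=0, d=(M1−M0)/(6·2)=13/75, b=Δ0−h0·(2M0+M1)/6=-179/150
seg 1: a=-2, c=M1/2=26/25, d=(M2−M1)/(6·2)=-11/30, b=Δ1−h1·(2M1+M2)/6=133/150
seg 2: a=1, c=M2/2=-29/25, d=(M3−M2)/(6·3)=5/18, b=Δ2−h2·(2M2+M3)/6=97/150
seg 3: a=0, c=M3/2=67/50, d=(M4−M3)/(6·2)=-71/120, b=Δ3−h3·(2M3+M4)/6=89/75
seg 4: a=3, c=M4/2=-221/100, d=(M5−M4)/(6·2)=221/600, b=Δ4−h4·(2M4+M5)/6=-83/150
t_q=15/2 → seg 3, τ=1/2; S=0+89/75·τ+67/50·τ²+-71/120·τ³=1367/1600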